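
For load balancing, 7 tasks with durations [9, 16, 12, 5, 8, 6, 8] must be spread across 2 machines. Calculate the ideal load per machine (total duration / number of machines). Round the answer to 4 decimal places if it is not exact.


Total processing time = 9 + 16 + 12 + 5 + 8 + 6 + 8 = 64
Number of machines = 2
Ideal balanced load = 64 / 2 = 32.0

32.0


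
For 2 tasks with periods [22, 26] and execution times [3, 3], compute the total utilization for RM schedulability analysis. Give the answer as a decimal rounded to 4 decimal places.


Compute individual utilizations (exact fractions):
  Task 1: C/T = 3/22 (approx. 0.1364)
  Task 2: C/T = 3/26 (approx. 0.1154)
Total utilization U = 3/22 + 3/26 = 36/143
Rounded to 4 decimal places: U = 0.2517
RM (Liu & Layland) bound for 2 tasks = 0.828427; compare with U = 36/143 (approx. 0.251748)
U <= bound, so schedulable by RM sufficient condition.

0.2517


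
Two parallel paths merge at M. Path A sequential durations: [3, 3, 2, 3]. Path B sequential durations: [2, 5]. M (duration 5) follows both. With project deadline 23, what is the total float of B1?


Forward pass: ES(B1) = sum of predecessors on chain B = 0
EF = ES + duration = 0 + 2 = 2
Backward pass: LF(M) = deadline = 23; LS(M) = 23 - 5 = 18
LF(B1) = LS(M) - sum(successors on chain B) = 18 - 5 = 13
LS = LF - duration = 13 - 2 = 11
Total float = LS - ES = 11 - 0 = 11

11


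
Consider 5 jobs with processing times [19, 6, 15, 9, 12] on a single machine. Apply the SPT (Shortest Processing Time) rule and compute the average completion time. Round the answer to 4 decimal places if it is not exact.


Sort jobs by processing time (SPT order): [6, 9, 12, 15, 19]
Compute completion times sequentially:
  Job 1: processing = 6, completes at 6
  Job 2: processing = 9, completes at 15
  Job 3: processing = 12, completes at 27
  Job 4: processing = 15, completes at 42
  Job 5: processing = 19, completes at 61
Sum of completion times = 151
Average completion time = 151/5 = 30.2

30.2


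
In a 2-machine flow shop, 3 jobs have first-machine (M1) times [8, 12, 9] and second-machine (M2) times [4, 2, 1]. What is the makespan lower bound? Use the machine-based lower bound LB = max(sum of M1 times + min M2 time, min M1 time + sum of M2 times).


LB1 = sum(M1 times) + min(M2 times) = 29 + 1 = 30
LB2 = min(M1 times) + sum(M2 times) = 8 + 7 = 15
Lower bound = max(LB1, LB2) = max(30, 15) = 30

30


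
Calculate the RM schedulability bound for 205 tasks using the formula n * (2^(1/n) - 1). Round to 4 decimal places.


Compute 2^(1/205) = 1.0033869285
Subtract 1: 1.0033869285 - 1 = 0.0033869285
Multiply by n: 205 * 0.0033869285 = 0.6943203425
Round to 4 dp: 0.6943

0.6943


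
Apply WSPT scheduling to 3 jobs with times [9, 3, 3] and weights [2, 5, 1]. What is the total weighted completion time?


Compute p/w ratios and sort ascending (WSPT): [(3, 5), (3, 1), (9, 2)]
Compute weighted completion times:
  Job (p=3,w=5): C=3, w*C=5*3=15
  Job (p=3,w=1): C=6, w*C=1*6=6
  Job (p=9,w=2): C=15, w*C=2*15=30
Total weighted completion time = 51

51


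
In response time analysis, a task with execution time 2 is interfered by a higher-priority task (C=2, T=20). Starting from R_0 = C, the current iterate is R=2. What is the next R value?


R_next = C + ceil(R_prev / T_hp) * C_hp
ceil(2 / 20) = ceil(0.1) = 1
Interference = 1 * 2 = 2
R_next = 2 + 2 = 4

4


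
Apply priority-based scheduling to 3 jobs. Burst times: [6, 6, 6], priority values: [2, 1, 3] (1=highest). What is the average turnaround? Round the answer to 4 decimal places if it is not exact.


Sort by priority (ascending = highest first):
Order: [(1, 6), (2, 6), (3, 6)]
Completion times:
  Priority 1, burst=6, C=6
  Priority 2, burst=6, C=12
  Priority 3, burst=6, C=18
Average turnaround = 36/3 = 12.0

12.0


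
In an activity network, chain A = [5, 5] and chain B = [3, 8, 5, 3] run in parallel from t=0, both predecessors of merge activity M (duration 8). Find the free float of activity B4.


ES(B4) = sum of predecessors on chain B = 16
EF(B4) = ES + duration = 16 + 3 = 19
Successor of B4 is M. ES(M) = max(sum(A), sum(B)) = max(10, 19) = 19
Free float = ES(successor) - EF(current) = 19 - 19 = 0

0


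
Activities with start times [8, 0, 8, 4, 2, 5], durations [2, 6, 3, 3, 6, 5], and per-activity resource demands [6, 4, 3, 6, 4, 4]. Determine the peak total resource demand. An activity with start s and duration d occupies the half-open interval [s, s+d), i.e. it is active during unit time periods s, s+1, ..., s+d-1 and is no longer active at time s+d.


Each activity i is active on [start_i, start_i + duration_i).
Compute total resource usage per time slot:
  t=0: active resources = [4], total = 4
  t=1: active resources = [4], total = 4
  t=2: active resources = [4, 4], total = 8
  t=3: active resources = [4, 4], total = 8
  t=4: active resources = [4, 6, 4], total = 14
  t=5: active resources = [4, 6, 4, 4], total = 18
  t=6: active resources = [6, 4, 4], total = 14
  t=7: active resources = [4, 4], total = 8
  t=8: active resources = [6, 3, 4], total = 13
  t=9: active resources = [6, 3, 4], total = 13
  t=10: active resources = [3], total = 3
Peak resource demand = 18

18


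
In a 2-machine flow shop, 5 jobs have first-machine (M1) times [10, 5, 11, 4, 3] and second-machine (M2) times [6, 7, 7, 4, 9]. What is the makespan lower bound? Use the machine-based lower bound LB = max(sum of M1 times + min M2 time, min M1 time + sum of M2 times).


LB1 = sum(M1 times) + min(M2 times) = 33 + 4 = 37
LB2 = min(M1 times) + sum(M2 times) = 3 + 33 = 36
Lower bound = max(LB1, LB2) = max(37, 36) = 37

37


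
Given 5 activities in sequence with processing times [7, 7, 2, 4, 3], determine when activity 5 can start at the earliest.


Activity 5 starts after activities 1 through 4 complete.
Predecessor durations: [7, 7, 2, 4]
ES = 7 + 7 + 2 + 4 = 20

20


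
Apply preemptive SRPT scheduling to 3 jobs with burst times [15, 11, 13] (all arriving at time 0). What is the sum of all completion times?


Since all jobs arrive at t=0, SRPT equals SPT ordering.
SPT order: [11, 13, 15]
Completion times:
  Job 1: p=11, C=11
  Job 2: p=13, C=24
  Job 3: p=15, C=39
Total completion time = 11 + 24 + 39 = 74

74


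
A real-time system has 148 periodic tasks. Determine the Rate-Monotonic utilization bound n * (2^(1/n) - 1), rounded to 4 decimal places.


Compute 2^(1/148) = 1.0046944113
Subtract 1: 1.0046944113 - 1 = 0.0046944113
Multiply by n: 148 * 0.0046944113 = 0.6947728724
Round to 4 dp: 0.6948

0.6948


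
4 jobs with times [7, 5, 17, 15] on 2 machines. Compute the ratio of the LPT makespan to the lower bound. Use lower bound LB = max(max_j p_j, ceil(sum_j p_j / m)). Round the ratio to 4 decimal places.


LPT order: [17, 15, 7, 5]
Machine loads after assignment: [22, 22]
LPT makespan = 22
Lower bound = max(max_job, ceil(total/2)) = max(17, 22) = 22
Ratio = 22 / 22 = 1.0

1.0


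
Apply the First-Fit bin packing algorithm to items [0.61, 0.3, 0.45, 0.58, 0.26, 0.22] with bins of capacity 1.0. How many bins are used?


Place items sequentially using First-Fit:
  Item 0.61 -> new Bin 1
  Item 0.3 -> Bin 1 (now 0.91)
  Item 0.45 -> new Bin 2
  Item 0.58 -> new Bin 3
  Item 0.26 -> Bin 2 (now 0.71)
  Item 0.22 -> Bin 2 (now 0.93)
Total bins used = 3

3


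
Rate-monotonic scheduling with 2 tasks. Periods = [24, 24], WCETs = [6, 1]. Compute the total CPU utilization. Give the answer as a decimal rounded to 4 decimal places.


Compute individual utilizations (exact fractions):
  Task 1: C/T = 6/24 = 1/4 (approx. 0.25)
  Task 2: C/T = 1/24 (approx. 0.0417)
Total utilization U = 1/4 + 1/24 = 7/24
Rounded to 4 decimal places: U = 0.2917
RM (Liu & Layland) bound for 2 tasks = 0.828427; compare with U = 7/24 (approx. 0.291667)
U <= bound, so schedulable by RM sufficient condition.

0.2917


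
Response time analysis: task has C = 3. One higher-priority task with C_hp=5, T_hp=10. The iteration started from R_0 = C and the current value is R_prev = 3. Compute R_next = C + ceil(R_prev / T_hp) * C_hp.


R_next = C + ceil(R_prev / T_hp) * C_hp
ceil(3 / 10) = ceil(0.3) = 1
Interference = 1 * 5 = 5
R_next = 3 + 5 = 8

8


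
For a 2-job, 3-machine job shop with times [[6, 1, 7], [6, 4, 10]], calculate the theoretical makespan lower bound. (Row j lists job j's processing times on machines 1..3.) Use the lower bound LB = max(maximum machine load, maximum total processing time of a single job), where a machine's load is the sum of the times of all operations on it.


Machine loads:
  Machine 1: 6 + 6 = 12
  Machine 2: 1 + 4 = 5
  Machine 3: 7 + 10 = 17
Max machine load = 17
Job totals:
  Job 1: 14
  Job 2: 20
Max job total = 20
Lower bound = max(17, 20) = 20

20


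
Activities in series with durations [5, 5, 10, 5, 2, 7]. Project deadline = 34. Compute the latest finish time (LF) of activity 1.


LF(activity 1) = deadline - sum of successor durations
Successors: activities 2 through 6 with durations [5, 10, 5, 2, 7]
Sum of successor durations = 29
LF = 34 - 29 = 5

5


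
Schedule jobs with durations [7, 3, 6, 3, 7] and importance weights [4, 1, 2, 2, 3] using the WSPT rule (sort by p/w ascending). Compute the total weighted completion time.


Compute p/w ratios and sort ascending (WSPT): [(3, 2), (7, 4), (7, 3), (3, 1), (6, 2)]
Compute weighted completion times:
  Job (p=3,w=2): C=3, w*C=2*3=6
  Job (p=7,w=4): C=10, w*C=4*10=40
  Job (p=7,w=3): C=17, w*C=3*17=51
  Job (p=3,w=1): C=20, w*C=1*20=20
  Job (p=6,w=2): C=26, w*C=2*26=52
Total weighted completion time = 169

169


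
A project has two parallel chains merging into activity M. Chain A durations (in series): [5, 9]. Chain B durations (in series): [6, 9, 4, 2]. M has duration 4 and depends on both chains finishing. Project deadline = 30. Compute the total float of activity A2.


Forward pass: ES(A2) = sum of predecessors on chain A = 5
EF = ES + duration = 5 + 9 = 14
Backward pass: LF(M) = deadline = 30; LS(M) = 30 - 4 = 26
LF(A2) = LS(M) - sum(successors on chain A) = 26 - 0 = 26
LS = LF - duration = 26 - 9 = 17
Total float = LS - ES = 17 - 5 = 12

12


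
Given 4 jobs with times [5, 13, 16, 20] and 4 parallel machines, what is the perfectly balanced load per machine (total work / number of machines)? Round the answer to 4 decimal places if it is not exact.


Total processing time = 5 + 13 + 16 + 20 = 54
Number of machines = 4
Ideal balanced load = 54 / 4 = 13.5

13.5


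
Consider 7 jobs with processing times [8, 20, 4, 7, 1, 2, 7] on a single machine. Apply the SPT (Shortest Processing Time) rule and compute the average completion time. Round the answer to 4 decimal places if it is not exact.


Sort jobs by processing time (SPT order): [1, 2, 4, 7, 7, 8, 20]
Compute completion times sequentially:
  Job 1: processing = 1, completes at 1
  Job 2: processing = 2, completes at 3
  Job 3: processing = 4, completes at 7
  Job 4: processing = 7, completes at 14
  Job 5: processing = 7, completes at 21
  Job 6: processing = 8, completes at 29
  Job 7: processing = 20, completes at 49
Sum of completion times = 124
Average completion time = 124/7 = 17.7143

17.7143


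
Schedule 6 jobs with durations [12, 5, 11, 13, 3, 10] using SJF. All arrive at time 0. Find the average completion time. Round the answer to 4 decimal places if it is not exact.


SJF order (ascending): [3, 5, 10, 11, 12, 13]
Completion times:
  Job 1: burst=3, C=3
  Job 2: burst=5, C=8
  Job 3: burst=10, C=18
  Job 4: burst=11, C=29
  Job 5: burst=12, C=41
  Job 6: burst=13, C=54
Average completion = 153/6 = 25.5

25.5


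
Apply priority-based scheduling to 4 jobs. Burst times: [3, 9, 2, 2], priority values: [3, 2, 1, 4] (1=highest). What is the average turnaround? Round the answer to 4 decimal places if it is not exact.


Sort by priority (ascending = highest first):
Order: [(1, 2), (2, 9), (3, 3), (4, 2)]
Completion times:
  Priority 1, burst=2, C=2
  Priority 2, burst=9, C=11
  Priority 3, burst=3, C=14
  Priority 4, burst=2, C=16
Average turnaround = 43/4 = 10.75

10.75


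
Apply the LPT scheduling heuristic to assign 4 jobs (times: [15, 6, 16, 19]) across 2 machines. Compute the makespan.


Sort jobs in decreasing order (LPT): [19, 16, 15, 6]
Assign each job to the least loaded machine:
  Machine 1: jobs [19, 6], load = 25
  Machine 2: jobs [16, 15], load = 31
Makespan = max load = 31

31


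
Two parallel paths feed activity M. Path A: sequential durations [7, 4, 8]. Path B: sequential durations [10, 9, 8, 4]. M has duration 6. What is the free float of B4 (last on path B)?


ES(B4) = sum of predecessors on chain B = 27
EF(B4) = ES + duration = 27 + 4 = 31
Successor of B4 is M. ES(M) = max(sum(A), sum(B)) = max(19, 31) = 31
Free float = ES(successor) - EF(current) = 31 - 31 = 0

0


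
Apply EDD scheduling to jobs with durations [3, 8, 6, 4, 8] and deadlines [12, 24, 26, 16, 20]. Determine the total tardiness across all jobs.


Sort by due date (EDD order): [(3, 12), (4, 16), (8, 20), (8, 24), (6, 26)]
Compute completion times and tardiness:
  Job 1: p=3, d=12, C=3, tardiness=max(0,3-12)=0
  Job 2: p=4, d=16, C=7, tardiness=max(0,7-16)=0
  Job 3: p=8, d=20, C=15, tardiness=max(0,15-20)=0
  Job 4: p=8, d=24, C=23, tardiness=max(0,23-24)=0
  Job 5: p=6, d=26, C=29, tardiness=max(0,29-26)=3
Total tardiness = 3

3


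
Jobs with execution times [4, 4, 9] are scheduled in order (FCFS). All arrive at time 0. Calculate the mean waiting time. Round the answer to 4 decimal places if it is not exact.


FCFS order (as given): [4, 4, 9]
Waiting times:
  Job 1: wait = 0
  Job 2: wait = 4
  Job 3: wait = 8
Sum of waiting times = 12
Average waiting time = 12/3 = 4.0

4.0


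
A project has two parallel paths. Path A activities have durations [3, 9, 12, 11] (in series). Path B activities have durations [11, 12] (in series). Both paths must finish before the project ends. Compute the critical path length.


Path A total = 3 + 9 + 12 + 11 = 35
Path B total = 11 + 12 = 23
Critical path = longest path = max(35, 23) = 35

35


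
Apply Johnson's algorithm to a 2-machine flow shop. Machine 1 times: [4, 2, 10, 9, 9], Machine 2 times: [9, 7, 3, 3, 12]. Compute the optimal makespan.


Apply Johnson's rule:
  Group 1 (a <= b): [(2, 2, 7), (1, 4, 9), (5, 9, 12)]
  Group 2 (a > b): [(3, 10, 3), (4, 9, 3)]
Optimal job order: [2, 1, 5, 3, 4]
Schedule:
  Job 2: M1 done at 2, M2 done at 9
  Job 1: M1 done at 6, M2 done at 18
  Job 5: M1 done at 15, M2 done at 30
  Job 3: M1 done at 25, M2 done at 33
  Job 4: M1 done at 34, M2 done at 37
Makespan = 37

37


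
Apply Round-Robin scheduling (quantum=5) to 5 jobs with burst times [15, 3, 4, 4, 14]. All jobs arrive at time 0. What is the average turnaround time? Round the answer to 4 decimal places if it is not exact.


Time quantum = 5
Execution trace:
  J1 runs 5 units, time = 5
  J2 runs 3 units, time = 8
  J3 runs 4 units, time = 12
  J4 runs 4 units, time = 16
  J5 runs 5 units, time = 21
  J1 runs 5 units, time = 26
  J5 runs 5 units, time = 31
  J1 runs 5 units, time = 36
  J5 runs 4 units, time = 40
Finish times: [36, 8, 12, 16, 40]
Average turnaround = 112/5 = 22.4

22.4


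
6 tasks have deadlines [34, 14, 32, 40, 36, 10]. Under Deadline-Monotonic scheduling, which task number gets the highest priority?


Sort tasks by relative deadline (ascending):
  Task 6: deadline = 10
  Task 2: deadline = 14
  Task 3: deadline = 32
  Task 1: deadline = 34
  Task 5: deadline = 36
  Task 4: deadline = 40
Priority order (highest first): [6, 2, 3, 1, 5, 4]
Highest priority task = 6

6


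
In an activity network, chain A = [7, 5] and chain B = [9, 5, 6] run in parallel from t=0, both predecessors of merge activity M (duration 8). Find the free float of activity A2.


ES(A2) = sum of predecessors on chain A = 7
EF(A2) = ES + duration = 7 + 5 = 12
Successor of A2 is M. ES(M) = max(sum(A), sum(B)) = max(12, 20) = 20
Free float = ES(successor) - EF(current) = 20 - 12 = 8

8


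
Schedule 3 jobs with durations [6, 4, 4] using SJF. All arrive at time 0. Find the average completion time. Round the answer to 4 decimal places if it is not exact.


SJF order (ascending): [4, 4, 6]
Completion times:
  Job 1: burst=4, C=4
  Job 2: burst=4, C=8
  Job 3: burst=6, C=14
Average completion = 26/3 = 8.6667

8.6667


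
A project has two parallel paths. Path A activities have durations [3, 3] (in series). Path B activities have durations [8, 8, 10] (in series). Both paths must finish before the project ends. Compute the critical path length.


Path A total = 3 + 3 = 6
Path B total = 8 + 8 + 10 = 26
Critical path = longest path = max(6, 26) = 26

26


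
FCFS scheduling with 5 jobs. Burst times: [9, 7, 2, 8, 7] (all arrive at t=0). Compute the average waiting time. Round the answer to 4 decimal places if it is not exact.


FCFS order (as given): [9, 7, 2, 8, 7]
Waiting times:
  Job 1: wait = 0
  Job 2: wait = 9
  Job 3: wait = 16
  Job 4: wait = 18
  Job 5: wait = 26
Sum of waiting times = 69
Average waiting time = 69/5 = 13.8

13.8


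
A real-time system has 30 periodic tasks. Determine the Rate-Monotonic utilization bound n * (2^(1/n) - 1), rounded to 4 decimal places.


Compute 2^(1/30) = 1.0233738920
Subtract 1: 1.0233738920 - 1 = 0.0233738920
Multiply by n: 30 * 0.0233738920 = 0.7012167600
Round to 4 dp: 0.7012

0.7012


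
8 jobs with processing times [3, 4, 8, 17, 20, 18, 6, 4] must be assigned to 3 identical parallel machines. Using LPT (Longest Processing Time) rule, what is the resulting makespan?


Sort jobs in decreasing order (LPT): [20, 18, 17, 8, 6, 4, 4, 3]
Assign each job to the least loaded machine:
  Machine 1: jobs [20, 4, 4], load = 28
  Machine 2: jobs [18, 6, 3], load = 27
  Machine 3: jobs [17, 8], load = 25
Makespan = max load = 28

28


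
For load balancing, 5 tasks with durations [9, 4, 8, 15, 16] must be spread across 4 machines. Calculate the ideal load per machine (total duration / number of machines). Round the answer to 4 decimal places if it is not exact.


Total processing time = 9 + 4 + 8 + 15 + 16 = 52
Number of machines = 4
Ideal balanced load = 52 / 4 = 13.0

13.0


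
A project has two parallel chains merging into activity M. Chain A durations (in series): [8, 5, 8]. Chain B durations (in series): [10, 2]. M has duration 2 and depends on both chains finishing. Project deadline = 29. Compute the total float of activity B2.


Forward pass: ES(B2) = sum of predecessors on chain B = 10
EF = ES + duration = 10 + 2 = 12
Backward pass: LF(M) = deadline = 29; LS(M) = 29 - 2 = 27
LF(B2) = LS(M) - sum(successors on chain B) = 27 - 0 = 27
LS = LF - duration = 27 - 2 = 25
Total float = LS - ES = 25 - 10 = 15

15


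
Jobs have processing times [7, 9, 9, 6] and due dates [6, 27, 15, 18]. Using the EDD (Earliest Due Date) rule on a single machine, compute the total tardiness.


Sort by due date (EDD order): [(7, 6), (9, 15), (6, 18), (9, 27)]
Compute completion times and tardiness:
  Job 1: p=7, d=6, C=7, tardiness=max(0,7-6)=1
  Job 2: p=9, d=15, C=16, tardiness=max(0,16-15)=1
  Job 3: p=6, d=18, C=22, tardiness=max(0,22-18)=4
  Job 4: p=9, d=27, C=31, tardiness=max(0,31-27)=4
Total tardiness = 10

10


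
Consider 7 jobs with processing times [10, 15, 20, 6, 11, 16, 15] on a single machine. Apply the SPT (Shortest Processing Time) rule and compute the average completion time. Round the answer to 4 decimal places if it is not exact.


Sort jobs by processing time (SPT order): [6, 10, 11, 15, 15, 16, 20]
Compute completion times sequentially:
  Job 1: processing = 6, completes at 6
  Job 2: processing = 10, completes at 16
  Job 3: processing = 11, completes at 27
  Job 4: processing = 15, completes at 42
  Job 5: processing = 15, completes at 57
  Job 6: processing = 16, completes at 73
  Job 7: processing = 20, completes at 93
Sum of completion times = 314
Average completion time = 314/7 = 44.8571

44.8571


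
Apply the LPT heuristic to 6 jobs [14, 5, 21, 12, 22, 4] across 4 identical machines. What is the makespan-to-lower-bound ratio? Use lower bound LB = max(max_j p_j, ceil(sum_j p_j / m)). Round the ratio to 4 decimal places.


LPT order: [22, 21, 14, 12, 5, 4]
Machine loads after assignment: [22, 21, 18, 17]
LPT makespan = 22
Lower bound = max(max_job, ceil(total/4)) = max(22, 20) = 22
Ratio = 22 / 22 = 1.0

1.0


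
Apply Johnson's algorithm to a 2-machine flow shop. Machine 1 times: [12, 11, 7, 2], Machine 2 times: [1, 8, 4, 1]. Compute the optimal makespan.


Apply Johnson's rule:
  Group 1 (a <= b): []
  Group 2 (a > b): [(2, 11, 8), (3, 7, 4), (1, 12, 1), (4, 2, 1)]
Optimal job order: [2, 3, 1, 4]
Schedule:
  Job 2: M1 done at 11, M2 done at 19
  Job 3: M1 done at 18, M2 done at 23
  Job 1: M1 done at 30, M2 done at 31
  Job 4: M1 done at 32, M2 done at 33
Makespan = 33

33


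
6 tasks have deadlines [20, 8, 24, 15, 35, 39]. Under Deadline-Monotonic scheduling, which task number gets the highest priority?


Sort tasks by relative deadline (ascending):
  Task 2: deadline = 8
  Task 4: deadline = 15
  Task 1: deadline = 20
  Task 3: deadline = 24
  Task 5: deadline = 35
  Task 6: deadline = 39
Priority order (highest first): [2, 4, 1, 3, 5, 6]
Highest priority task = 2

2


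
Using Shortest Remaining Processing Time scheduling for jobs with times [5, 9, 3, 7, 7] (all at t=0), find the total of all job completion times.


Since all jobs arrive at t=0, SRPT equals SPT ordering.
SPT order: [3, 5, 7, 7, 9]
Completion times:
  Job 1: p=3, C=3
  Job 2: p=5, C=8
  Job 3: p=7, C=15
  Job 4: p=7, C=22
  Job 5: p=9, C=31
Total completion time = 3 + 8 + 15 + 22 + 31 = 79

79


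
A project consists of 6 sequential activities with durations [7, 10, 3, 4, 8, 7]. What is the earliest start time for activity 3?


Activity 3 starts after activities 1 through 2 complete.
Predecessor durations: [7, 10]
ES = 7 + 10 = 17

17


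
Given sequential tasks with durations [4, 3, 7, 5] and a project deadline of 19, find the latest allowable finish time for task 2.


LF(activity 2) = deadline - sum of successor durations
Successors: activities 3 through 4 with durations [7, 5]
Sum of successor durations = 12
LF = 19 - 12 = 7

7


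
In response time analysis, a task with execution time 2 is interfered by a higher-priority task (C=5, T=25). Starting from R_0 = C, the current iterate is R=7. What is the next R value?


R_next = C + ceil(R_prev / T_hp) * C_hp
ceil(7 / 25) = ceil(0.28) = 1
Interference = 1 * 5 = 5
R_next = 2 + 5 = 7
R_next = R_prev, so the iteration has converged (response time = 7).

7


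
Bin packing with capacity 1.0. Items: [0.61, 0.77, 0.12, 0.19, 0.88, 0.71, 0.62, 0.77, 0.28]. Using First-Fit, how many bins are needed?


Place items sequentially using First-Fit:
  Item 0.61 -> new Bin 1
  Item 0.77 -> new Bin 2
  Item 0.12 -> Bin 1 (now 0.73)
  Item 0.19 -> Bin 1 (now 0.92)
  Item 0.88 -> new Bin 3
  Item 0.71 -> new Bin 4
  Item 0.62 -> new Bin 5
  Item 0.77 -> new Bin 6
  Item 0.28 -> Bin 4 (now 0.99)
Total bins used = 6

6


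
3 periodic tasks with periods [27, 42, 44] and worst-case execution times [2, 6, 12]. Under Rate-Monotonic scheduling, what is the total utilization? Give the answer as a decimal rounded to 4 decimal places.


Compute individual utilizations (exact fractions):
  Task 1: C/T = 2/27 (approx. 0.0741)
  Task 2: C/T = 6/42 = 1/7 (approx. 0.1429)
  Task 3: C/T = 12/44 = 3/11 (approx. 0.2727)
Total utilization U = 2/27 + 1/7 + 3/11 = 1018/2079
Rounded to 4 decimal places: U = 0.4897
RM (Liu & Layland) bound for 3 tasks = 0.779763; compare with U = 1018/2079 (approx. 0.489658)
U <= bound, so schedulable by RM sufficient condition.

0.4897


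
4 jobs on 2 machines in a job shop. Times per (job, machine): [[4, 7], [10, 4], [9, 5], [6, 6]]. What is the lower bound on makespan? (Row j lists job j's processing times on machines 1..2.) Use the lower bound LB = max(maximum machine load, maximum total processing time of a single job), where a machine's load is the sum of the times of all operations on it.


Machine loads:
  Machine 1: 4 + 10 + 9 + 6 = 29
  Machine 2: 7 + 4 + 5 + 6 = 22
Max machine load = 29
Job totals:
  Job 1: 11
  Job 2: 14
  Job 3: 14
  Job 4: 12
Max job total = 14
Lower bound = max(29, 14) = 29

29


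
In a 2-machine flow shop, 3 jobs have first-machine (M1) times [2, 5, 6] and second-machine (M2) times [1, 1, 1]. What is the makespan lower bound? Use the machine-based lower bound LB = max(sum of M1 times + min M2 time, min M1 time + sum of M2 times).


LB1 = sum(M1 times) + min(M2 times) = 13 + 1 = 14
LB2 = min(M1 times) + sum(M2 times) = 2 + 3 = 5
Lower bound = max(LB1, LB2) = max(14, 5) = 14

14


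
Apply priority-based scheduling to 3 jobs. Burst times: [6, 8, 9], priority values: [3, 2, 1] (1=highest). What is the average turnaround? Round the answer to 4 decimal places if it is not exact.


Sort by priority (ascending = highest first):
Order: [(1, 9), (2, 8), (3, 6)]
Completion times:
  Priority 1, burst=9, C=9
  Priority 2, burst=8, C=17
  Priority 3, burst=6, C=23
Average turnaround = 49/3 = 16.3333

16.3333


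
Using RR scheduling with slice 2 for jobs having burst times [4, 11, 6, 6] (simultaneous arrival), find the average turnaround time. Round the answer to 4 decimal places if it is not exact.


Time quantum = 2
Execution trace:
  J1 runs 2 units, time = 2
  J2 runs 2 units, time = 4
  J3 runs 2 units, time = 6
  J4 runs 2 units, time = 8
  J1 runs 2 units, time = 10
  J2 runs 2 units, time = 12
  J3 runs 2 units, time = 14
  J4 runs 2 units, time = 16
  J2 runs 2 units, time = 18
  J3 runs 2 units, time = 20
  J4 runs 2 units, time = 22
  J2 runs 2 units, time = 24
  J2 runs 2 units, time = 26
  J2 runs 1 units, time = 27
Finish times: [10, 27, 20, 22]
Average turnaround = 79/4 = 19.75

19.75


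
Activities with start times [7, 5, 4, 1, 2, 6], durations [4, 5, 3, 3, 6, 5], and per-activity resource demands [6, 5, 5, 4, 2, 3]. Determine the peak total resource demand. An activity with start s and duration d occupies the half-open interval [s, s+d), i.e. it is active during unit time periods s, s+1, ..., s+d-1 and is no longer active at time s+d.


Each activity i is active on [start_i, start_i + duration_i).
Compute total resource usage per time slot:
  t=0: active resources = [], total = 0
  t=1: active resources = [4], total = 4
  t=2: active resources = [4, 2], total = 6
  t=3: active resources = [4, 2], total = 6
  t=4: active resources = [5, 2], total = 7
  t=5: active resources = [5, 5, 2], total = 12
  t=6: active resources = [5, 5, 2, 3], total = 15
  t=7: active resources = [6, 5, 2, 3], total = 16
  t=8: active resources = [6, 5, 3], total = 14
  t=9: active resources = [6, 5, 3], total = 14
  t=10: active resources = [6, 3], total = 9
Peak resource demand = 16

16


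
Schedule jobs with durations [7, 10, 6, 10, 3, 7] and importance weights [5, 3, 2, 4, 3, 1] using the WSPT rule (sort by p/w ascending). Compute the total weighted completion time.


Compute p/w ratios and sort ascending (WSPT): [(3, 3), (7, 5), (10, 4), (6, 2), (10, 3), (7, 1)]
Compute weighted completion times:
  Job (p=3,w=3): C=3, w*C=3*3=9
  Job (p=7,w=5): C=10, w*C=5*10=50
  Job (p=10,w=4): C=20, w*C=4*20=80
  Job (p=6,w=2): C=26, w*C=2*26=52
  Job (p=10,w=3): C=36, w*C=3*36=108
  Job (p=7,w=1): C=43, w*C=1*43=43
Total weighted completion time = 342

342


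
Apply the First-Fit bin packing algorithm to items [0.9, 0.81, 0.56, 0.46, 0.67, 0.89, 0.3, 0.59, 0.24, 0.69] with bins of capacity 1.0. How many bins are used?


Place items sequentially using First-Fit:
  Item 0.9 -> new Bin 1
  Item 0.81 -> new Bin 2
  Item 0.56 -> new Bin 3
  Item 0.46 -> new Bin 4
  Item 0.67 -> new Bin 5
  Item 0.89 -> new Bin 6
  Item 0.3 -> Bin 3 (now 0.86)
  Item 0.59 -> new Bin 7
  Item 0.24 -> Bin 4 (now 0.7)
  Item 0.69 -> new Bin 8
Total bins used = 8

8


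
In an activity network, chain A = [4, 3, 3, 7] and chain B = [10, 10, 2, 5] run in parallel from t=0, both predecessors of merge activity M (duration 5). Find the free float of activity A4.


ES(A4) = sum of predecessors on chain A = 10
EF(A4) = ES + duration = 10 + 7 = 17
Successor of A4 is M. ES(M) = max(sum(A), sum(B)) = max(17, 27) = 27
Free float = ES(successor) - EF(current) = 27 - 17 = 10

10


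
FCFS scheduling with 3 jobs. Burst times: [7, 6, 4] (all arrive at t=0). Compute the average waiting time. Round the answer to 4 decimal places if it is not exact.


FCFS order (as given): [7, 6, 4]
Waiting times:
  Job 1: wait = 0
  Job 2: wait = 7
  Job 3: wait = 13
Sum of waiting times = 20
Average waiting time = 20/3 = 6.6667

6.6667


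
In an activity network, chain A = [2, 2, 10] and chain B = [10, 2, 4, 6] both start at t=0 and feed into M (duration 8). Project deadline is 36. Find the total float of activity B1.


Forward pass: ES(B1) = sum of predecessors on chain B = 0
EF = ES + duration = 0 + 10 = 10
Backward pass: LF(M) = deadline = 36; LS(M) = 36 - 8 = 28
LF(B1) = LS(M) - sum(successors on chain B) = 28 - 12 = 16
LS = LF - duration = 16 - 10 = 6
Total float = LS - ES = 6 - 0 = 6

6


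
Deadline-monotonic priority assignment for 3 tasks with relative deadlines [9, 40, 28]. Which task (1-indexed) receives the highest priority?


Sort tasks by relative deadline (ascending):
  Task 1: deadline = 9
  Task 3: deadline = 28
  Task 2: deadline = 40
Priority order (highest first): [1, 3, 2]
Highest priority task = 1

1


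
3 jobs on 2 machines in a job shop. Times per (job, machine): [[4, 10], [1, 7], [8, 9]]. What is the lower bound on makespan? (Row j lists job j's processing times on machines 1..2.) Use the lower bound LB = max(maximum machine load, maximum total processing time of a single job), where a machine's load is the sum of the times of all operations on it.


Machine loads:
  Machine 1: 4 + 1 + 8 = 13
  Machine 2: 10 + 7 + 9 = 26
Max machine load = 26
Job totals:
  Job 1: 14
  Job 2: 8
  Job 3: 17
Max job total = 17
Lower bound = max(26, 17) = 26

26


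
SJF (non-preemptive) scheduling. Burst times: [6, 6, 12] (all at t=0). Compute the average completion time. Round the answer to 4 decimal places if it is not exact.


SJF order (ascending): [6, 6, 12]
Completion times:
  Job 1: burst=6, C=6
  Job 2: burst=6, C=12
  Job 3: burst=12, C=24
Average completion = 42/3 = 14.0

14.0


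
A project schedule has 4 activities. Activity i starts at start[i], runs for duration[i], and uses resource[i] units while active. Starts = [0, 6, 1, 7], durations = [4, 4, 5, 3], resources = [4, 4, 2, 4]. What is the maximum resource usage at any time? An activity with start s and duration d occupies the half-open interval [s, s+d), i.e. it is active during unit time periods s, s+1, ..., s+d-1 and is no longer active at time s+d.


Each activity i is active on [start_i, start_i + duration_i).
Compute total resource usage per time slot:
  t=0: active resources = [4], total = 4
  t=1: active resources = [4, 2], total = 6
  t=2: active resources = [4, 2], total = 6
  t=3: active resources = [4, 2], total = 6
  t=4: active resources = [2], total = 2
  t=5: active resources = [2], total = 2
  t=6: active resources = [4], total = 4
  t=7: active resources = [4, 4], total = 8
  t=8: active resources = [4, 4], total = 8
  t=9: active resources = [4, 4], total = 8
Peak resource demand = 8

8


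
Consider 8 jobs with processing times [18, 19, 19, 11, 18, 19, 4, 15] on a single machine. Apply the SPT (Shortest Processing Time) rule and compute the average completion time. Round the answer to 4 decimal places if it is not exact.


Sort jobs by processing time (SPT order): [4, 11, 15, 18, 18, 19, 19, 19]
Compute completion times sequentially:
  Job 1: processing = 4, completes at 4
  Job 2: processing = 11, completes at 15
  Job 3: processing = 15, completes at 30
  Job 4: processing = 18, completes at 48
  Job 5: processing = 18, completes at 66
  Job 6: processing = 19, completes at 85
  Job 7: processing = 19, completes at 104
  Job 8: processing = 19, completes at 123
Sum of completion times = 475
Average completion time = 475/8 = 59.375

59.375


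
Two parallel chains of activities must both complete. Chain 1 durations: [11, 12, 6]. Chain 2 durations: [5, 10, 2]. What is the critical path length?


Path A total = 11 + 12 + 6 = 29
Path B total = 5 + 10 + 2 = 17
Critical path = longest path = max(29, 17) = 29

29


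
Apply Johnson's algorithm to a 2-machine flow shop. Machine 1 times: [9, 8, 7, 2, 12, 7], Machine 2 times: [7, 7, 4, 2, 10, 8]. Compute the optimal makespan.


Apply Johnson's rule:
  Group 1 (a <= b): [(4, 2, 2), (6, 7, 8)]
  Group 2 (a > b): [(5, 12, 10), (1, 9, 7), (2, 8, 7), (3, 7, 4)]
Optimal job order: [4, 6, 5, 1, 2, 3]
Schedule:
  Job 4: M1 done at 2, M2 done at 4
  Job 6: M1 done at 9, M2 done at 17
  Job 5: M1 done at 21, M2 done at 31
  Job 1: M1 done at 30, M2 done at 38
  Job 2: M1 done at 38, M2 done at 45
  Job 3: M1 done at 45, M2 done at 49
Makespan = 49

49


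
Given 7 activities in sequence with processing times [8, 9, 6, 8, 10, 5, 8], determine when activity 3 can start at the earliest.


Activity 3 starts after activities 1 through 2 complete.
Predecessor durations: [8, 9]
ES = 8 + 9 = 17

17


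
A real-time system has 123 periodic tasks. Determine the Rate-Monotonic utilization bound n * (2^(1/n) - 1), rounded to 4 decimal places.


Compute 2^(1/123) = 1.0056512513
Subtract 1: 1.0056512513 - 1 = 0.0056512513
Multiply by n: 123 * 0.0056512513 = 0.6951039099
Round to 4 dp: 0.6951

0.6951


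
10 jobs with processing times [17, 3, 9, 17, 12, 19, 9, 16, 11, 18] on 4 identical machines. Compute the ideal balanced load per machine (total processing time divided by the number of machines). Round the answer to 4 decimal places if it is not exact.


Total processing time = 17 + 3 + 9 + 17 + 12 + 19 + 9 + 16 + 11 + 18 = 131
Number of machines = 4
Ideal balanced load = 131 / 4 = 32.75

32.75


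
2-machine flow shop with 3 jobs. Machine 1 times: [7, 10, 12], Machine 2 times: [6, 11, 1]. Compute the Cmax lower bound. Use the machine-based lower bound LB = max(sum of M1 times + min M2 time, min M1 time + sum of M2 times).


LB1 = sum(M1 times) + min(M2 times) = 29 + 1 = 30
LB2 = min(M1 times) + sum(M2 times) = 7 + 18 = 25
Lower bound = max(LB1, LB2) = max(30, 25) = 30

30


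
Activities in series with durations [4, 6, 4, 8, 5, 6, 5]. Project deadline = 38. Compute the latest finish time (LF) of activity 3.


LF(activity 3) = deadline - sum of successor durations
Successors: activities 4 through 7 with durations [8, 5, 6, 5]
Sum of successor durations = 24
LF = 38 - 24 = 14

14


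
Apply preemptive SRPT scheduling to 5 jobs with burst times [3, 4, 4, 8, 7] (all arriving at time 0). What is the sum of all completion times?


Since all jobs arrive at t=0, SRPT equals SPT ordering.
SPT order: [3, 4, 4, 7, 8]
Completion times:
  Job 1: p=3, C=3
  Job 2: p=4, C=7
  Job 3: p=4, C=11
  Job 4: p=7, C=18
  Job 5: p=8, C=26
Total completion time = 3 + 7 + 11 + 18 + 26 = 65

65


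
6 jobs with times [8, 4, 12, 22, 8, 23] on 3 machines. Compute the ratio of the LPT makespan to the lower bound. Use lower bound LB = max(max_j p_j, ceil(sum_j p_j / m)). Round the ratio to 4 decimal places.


LPT order: [23, 22, 12, 8, 8, 4]
Machine loads after assignment: [23, 26, 28]
LPT makespan = 28
Lower bound = max(max_job, ceil(total/3)) = max(23, 26) = 26
Ratio = 28 / 26 = 1.0769

1.0769


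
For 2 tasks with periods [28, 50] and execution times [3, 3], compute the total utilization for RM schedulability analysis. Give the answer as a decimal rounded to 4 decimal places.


Compute individual utilizations (exact fractions):
  Task 1: C/T = 3/28 (approx. 0.1071)
  Task 2: C/T = 3/50 (approx. 0.06)
Total utilization U = 3/28 + 3/50 = 117/700
Rounded to 4 decimal places: U = 0.1671
RM (Liu & Layland) bound for 2 tasks = 0.828427; compare with U = 117/700 (approx. 0.167143)
U <= bound, so schedulable by RM sufficient condition.

0.1671


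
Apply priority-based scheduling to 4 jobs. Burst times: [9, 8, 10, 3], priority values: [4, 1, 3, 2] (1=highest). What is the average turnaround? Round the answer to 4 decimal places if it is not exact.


Sort by priority (ascending = highest first):
Order: [(1, 8), (2, 3), (3, 10), (4, 9)]
Completion times:
  Priority 1, burst=8, C=8
  Priority 2, burst=3, C=11
  Priority 3, burst=10, C=21
  Priority 4, burst=9, C=30
Average turnaround = 70/4 = 17.5

17.5


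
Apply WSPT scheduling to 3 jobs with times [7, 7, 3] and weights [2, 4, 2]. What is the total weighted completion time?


Compute p/w ratios and sort ascending (WSPT): [(3, 2), (7, 4), (7, 2)]
Compute weighted completion times:
  Job (p=3,w=2): C=3, w*C=2*3=6
  Job (p=7,w=4): C=10, w*C=4*10=40
  Job (p=7,w=2): C=17, w*C=2*17=34
Total weighted completion time = 80

80


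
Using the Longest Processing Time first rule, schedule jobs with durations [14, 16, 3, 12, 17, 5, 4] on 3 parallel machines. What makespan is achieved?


Sort jobs in decreasing order (LPT): [17, 16, 14, 12, 5, 4, 3]
Assign each job to the least loaded machine:
  Machine 1: jobs [17, 4, 3], load = 24
  Machine 2: jobs [16, 5], load = 21
  Machine 3: jobs [14, 12], load = 26
Makespan = max load = 26

26


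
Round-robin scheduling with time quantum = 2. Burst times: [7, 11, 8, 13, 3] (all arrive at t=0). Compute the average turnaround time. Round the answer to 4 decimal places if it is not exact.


Time quantum = 2
Execution trace:
  J1 runs 2 units, time = 2
  J2 runs 2 units, time = 4
  J3 runs 2 units, time = 6
  J4 runs 2 units, time = 8
  J5 runs 2 units, time = 10
  J1 runs 2 units, time = 12
  J2 runs 2 units, time = 14
  J3 runs 2 units, time = 16
  J4 runs 2 units, time = 18
  J5 runs 1 units, time = 19
  J1 runs 2 units, time = 21
  J2 runs 2 units, time = 23
  J3 runs 2 units, time = 25
  J4 runs 2 units, time = 27
  J1 runs 1 units, time = 28
  J2 runs 2 units, time = 30
  J3 runs 2 units, time = 32
  J4 runs 2 units, time = 34
  J2 runs 2 units, time = 36
  J4 runs 2 units, time = 38
  J2 runs 1 units, time = 39
  J4 runs 2 units, time = 41
  J4 runs 1 units, time = 42
Finish times: [28, 39, 32, 42, 19]
Average turnaround = 160/5 = 32.0

32.0


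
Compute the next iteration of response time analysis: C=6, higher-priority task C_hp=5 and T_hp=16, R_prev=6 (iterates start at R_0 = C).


R_next = C + ceil(R_prev / T_hp) * C_hp
ceil(6 / 16) = ceil(0.375) = 1
Interference = 1 * 5 = 5
R_next = 6 + 5 = 11

11


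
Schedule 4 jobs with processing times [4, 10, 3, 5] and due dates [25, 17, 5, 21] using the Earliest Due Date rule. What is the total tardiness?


Sort by due date (EDD order): [(3, 5), (10, 17), (5, 21), (4, 25)]
Compute completion times and tardiness:
  Job 1: p=3, d=5, C=3, tardiness=max(0,3-5)=0
  Job 2: p=10, d=17, C=13, tardiness=max(0,13-17)=0
  Job 3: p=5, d=21, C=18, tardiness=max(0,18-21)=0
  Job 4: p=4, d=25, C=22, tardiness=max(0,22-25)=0
Total tardiness = 0

0


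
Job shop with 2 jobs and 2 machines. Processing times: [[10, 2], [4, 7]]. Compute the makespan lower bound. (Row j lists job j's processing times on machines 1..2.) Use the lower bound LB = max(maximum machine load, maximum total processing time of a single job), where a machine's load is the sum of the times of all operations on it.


Machine loads:
  Machine 1: 10 + 4 = 14
  Machine 2: 2 + 7 = 9
Max machine load = 14
Job totals:
  Job 1: 12
  Job 2: 11
Max job total = 12
Lower bound = max(14, 12) = 14

14


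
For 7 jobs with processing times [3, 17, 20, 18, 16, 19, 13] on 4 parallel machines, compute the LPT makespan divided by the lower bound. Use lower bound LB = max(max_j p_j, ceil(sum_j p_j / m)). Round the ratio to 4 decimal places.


LPT order: [20, 19, 18, 17, 16, 13, 3]
Machine loads after assignment: [20, 22, 31, 33]
LPT makespan = 33
Lower bound = max(max_job, ceil(total/4)) = max(20, 27) = 27
Ratio = 33 / 27 = 1.2222

1.2222


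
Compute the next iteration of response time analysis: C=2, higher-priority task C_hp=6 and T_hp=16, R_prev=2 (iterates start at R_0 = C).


R_next = C + ceil(R_prev / T_hp) * C_hp
ceil(2 / 16) = ceil(0.125) = 1
Interference = 1 * 6 = 6
R_next = 2 + 6 = 8

8
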